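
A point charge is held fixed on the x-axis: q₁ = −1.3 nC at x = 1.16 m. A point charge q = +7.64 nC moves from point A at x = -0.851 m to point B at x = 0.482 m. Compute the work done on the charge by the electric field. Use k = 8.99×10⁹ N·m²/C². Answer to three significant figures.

The work done by the electric force is W_field = −ΔU = −q(V_B − V_A) = q(V_A − V_B).
At A: distance to the source charge is 2.01 m; V_A = kq₁/r = -5.81 V.
At B: distance to the source charge is 0.678 m; V_B = kq₁/r = -17.2 V.
ΔV = V_B − V_A = -11.4 V.
W_field = −qΔV = −(7.64×10⁻⁹ C)(-11.4 V) = 8.73×10⁻⁸ J.

8.73×10⁻⁸ J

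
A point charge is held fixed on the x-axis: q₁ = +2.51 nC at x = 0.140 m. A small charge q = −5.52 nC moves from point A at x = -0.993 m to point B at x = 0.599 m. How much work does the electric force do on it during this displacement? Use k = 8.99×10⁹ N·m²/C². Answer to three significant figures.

1.61×10⁻⁷ J

The work done by the electric force is W_field = −ΔU = −q(V_B − V_A) = q(V_A − V_B).
At A: distance to the source charge is 1.13 m; V_A = kq₁/r = 19.9 V.
At B: distance to the source charge is 0.459 m; V_B = kq₁/r = 49.2 V.
ΔV = V_B − V_A = 29.2 V.
W_field = −qΔV = −(-5.52×10⁻⁹ C)(29.2 V) = 1.61×10⁻⁷ J.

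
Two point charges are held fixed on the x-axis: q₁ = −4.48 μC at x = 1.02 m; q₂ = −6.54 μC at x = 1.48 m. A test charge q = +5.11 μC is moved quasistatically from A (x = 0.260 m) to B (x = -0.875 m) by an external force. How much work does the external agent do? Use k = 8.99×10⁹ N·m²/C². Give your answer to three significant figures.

0.281 J

For quasistatic motion the external work equals the change in potential energy: W_ext = qΔV = q(V_B − V_A).
At A: distances to the source charges are 0.760 m, 1.22 m; V_A = Σ kqᵢ/rᵢ = -1.01×10⁵ V.
At B: distances to the source charges are 1.90 m, 2.35 m; V_B = Σ kqᵢ/rᵢ = -4.62×10⁴ V.
ΔV = V_B − V_A = 5.50×10⁴ V.
W_ext = qΔV = (5.11×10⁻⁶ C)(5.50×10⁴ V) = 0.281 J.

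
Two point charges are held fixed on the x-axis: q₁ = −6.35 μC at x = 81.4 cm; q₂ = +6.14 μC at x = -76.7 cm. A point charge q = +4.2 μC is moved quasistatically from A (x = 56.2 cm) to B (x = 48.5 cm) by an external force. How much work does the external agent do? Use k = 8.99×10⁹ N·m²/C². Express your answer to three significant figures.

For quasistatic motion the external work equals the change in potential energy: W_ext = qΔV = q(V_B − V_A).
At A: distances to the source charges are 0.252 m, 1.33 m; V_A = Σ kqᵢ/rᵢ = -1.85×10⁵ V.
At B: distances to the source charges are 0.329 m, 1.25 m; V_B = Σ kqᵢ/rᵢ = -1.29×10⁵ V.
ΔV = V_B − V_A = 5.56×10⁴ V.
W_ext = qΔV = (4.20×10⁻⁶ C)(5.56×10⁴ V) = 0.233 J.

0.233 J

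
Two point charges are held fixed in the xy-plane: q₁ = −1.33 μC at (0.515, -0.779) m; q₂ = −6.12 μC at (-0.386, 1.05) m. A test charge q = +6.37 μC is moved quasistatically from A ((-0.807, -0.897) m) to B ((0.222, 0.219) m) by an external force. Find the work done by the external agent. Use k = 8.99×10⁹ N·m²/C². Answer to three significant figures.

For quasistatic motion the external work equals the change in potential energy: W_ext = qΔV = q(V_B − V_A).
At A: distances to the source charges are 1.33 m, 1.99 m; V_A = Σ kqᵢ/rᵢ = -3.66×10⁴ V.
At B: distances to the source charges are 1.04 m, 1.03 m; V_B = Σ kqᵢ/rᵢ = -6.49×10⁴ V.
ΔV = V_B − V_A = -2.83×10⁴ V.
W_ext = qΔV = (6.37×10⁻⁶ C)(-2.83×10⁴ V) = -0.180 J.

-0.180 J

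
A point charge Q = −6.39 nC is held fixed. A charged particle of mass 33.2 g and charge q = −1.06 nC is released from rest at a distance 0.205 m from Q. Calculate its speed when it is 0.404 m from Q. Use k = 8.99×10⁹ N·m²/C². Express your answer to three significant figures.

2.97×10⁻³ m/s

Only the electrostatic force acts, so mechanical energy is conserved: ½mv² = U₁ − U₂ = kQq(1/r₁ − 1/r₂).
U₁ − U₂ = (8.99×10⁹ N·m²/C²)(-6.39×10⁻⁹ C)(-1.06×10⁻⁹ C)(1/0.205 − 1/0.404) = 1.46×10⁻⁷ J.
v = √(2·1.46×10⁻⁷/0.0332) = 2.97×10⁻³ m/s.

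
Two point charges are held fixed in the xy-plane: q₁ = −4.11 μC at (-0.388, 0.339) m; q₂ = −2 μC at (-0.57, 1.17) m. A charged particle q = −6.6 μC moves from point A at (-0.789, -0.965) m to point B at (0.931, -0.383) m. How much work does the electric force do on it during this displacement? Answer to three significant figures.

The work done by the electric force is W_field = −ΔU = −q(V_B − V_A) = q(V_A − V_B).
At A: distances to the source charges are 1.36 m, 2.15 m; V_A = Σ kqᵢ/rᵢ = -3.55×10⁴ V.
At B: distances to the source charges are 1.50 m, 2.16 m; V_B = Σ kqᵢ/rᵢ = -3.29×10⁴ V.
ΔV = V_B − V_A = 2560 V.
W_field = −qΔV = −(-6.60×10⁻⁶ C)(2560 V) = 0.0169 J.

0.0169 J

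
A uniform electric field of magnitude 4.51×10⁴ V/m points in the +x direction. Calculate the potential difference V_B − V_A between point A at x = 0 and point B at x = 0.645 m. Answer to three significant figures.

In a uniform field, potential decreases in the direction of E: V_B − V_A = −E·Δx.
V_B − V_A = −(4.51×10⁴ V/m)(0.645 m) = -2.91×10⁴ V.

-2.91×10⁴ V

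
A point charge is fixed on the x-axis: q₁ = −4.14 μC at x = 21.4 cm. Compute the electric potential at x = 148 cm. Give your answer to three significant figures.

-2.94×10⁴ V

Electric potential is a scalar, so the contributions from each charge add algebraically: V = Σ kqᵢ/rᵢ.
V = k[(-4.14×10⁻⁶)/(1.27)] = -2.94×10⁴ V.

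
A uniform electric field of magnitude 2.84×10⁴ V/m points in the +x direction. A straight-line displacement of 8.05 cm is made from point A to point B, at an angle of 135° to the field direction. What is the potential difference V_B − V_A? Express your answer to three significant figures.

1620 V

Only the component of displacement along E changes the potential: ΔV = −E·d·cosθ.
ΔV = −(2.84×10⁴ V/m)(0.0805 m)cos135° = 1620 V.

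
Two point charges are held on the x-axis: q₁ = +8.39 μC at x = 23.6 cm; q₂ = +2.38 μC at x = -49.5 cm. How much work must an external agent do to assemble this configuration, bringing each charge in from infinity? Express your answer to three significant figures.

The assembly work is the sum of pairwise potential energies, U = Σ_{i<j} kqᵢqⱼ/rᵢⱼ.
Pair separations: r₁₂ = 0.731 m.
U = (0.246) = 0.246 J.

0.246 J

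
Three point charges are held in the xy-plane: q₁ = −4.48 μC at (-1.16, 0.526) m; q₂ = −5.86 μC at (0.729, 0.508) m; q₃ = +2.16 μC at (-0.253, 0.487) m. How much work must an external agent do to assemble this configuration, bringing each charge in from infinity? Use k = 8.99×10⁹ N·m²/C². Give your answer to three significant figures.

The work to assemble the configuration equals its total potential energy, U = Σ kqᵢqⱼ/rᵢⱼ over all pairs.
Pair separations: r₁₂ = 1.89 m, r₁₃ = 0.908 m, r₂₃ = 0.982 m.
U = (0.125) + (-0.0958) + (-0.116) = -0.0867 J.

-0.0867 J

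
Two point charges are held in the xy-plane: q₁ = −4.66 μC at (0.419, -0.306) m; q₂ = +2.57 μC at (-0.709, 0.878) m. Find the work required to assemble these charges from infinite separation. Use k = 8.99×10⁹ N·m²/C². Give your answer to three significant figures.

-0.0658 J

The assembly work is the sum of pairwise potential energies, U = Σ_{i<j} kqᵢqⱼ/rᵢⱼ.
Pair separations: r₁₂ = 1.64 m.
U = (-0.0658) = -0.0658 J.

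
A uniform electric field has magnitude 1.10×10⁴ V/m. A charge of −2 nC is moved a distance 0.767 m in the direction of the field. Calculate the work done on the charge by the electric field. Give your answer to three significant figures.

-1.69×10⁻⁵ J

The potential change for a displacement 0.767 m in the direction of the field is ΔV = −Ed = -8440 V.
W_field = −qΔV = -1.69×10⁻⁵ J.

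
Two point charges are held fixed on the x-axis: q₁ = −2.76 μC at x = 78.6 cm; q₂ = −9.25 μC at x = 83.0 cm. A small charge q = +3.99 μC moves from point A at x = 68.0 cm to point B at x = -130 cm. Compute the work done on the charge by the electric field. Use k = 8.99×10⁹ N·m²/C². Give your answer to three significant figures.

-2.94 J

The work done by the electric force is W_field = −ΔU = −q(V_B − V_A) = q(V_A − V_B).
At A: distances to the source charges are 0.106 m, 0.150 m; V_A = Σ kqᵢ/rᵢ = -7.88×10⁵ V.
At B: distances to the source charges are 2.09 m, 2.13 m; V_B = Σ kqᵢ/rᵢ = -5.09×10⁴ V.
ΔV = V_B − V_A = 7.38×10⁵ V.
W_field = −qΔV = −(3.99×10⁻⁶ C)(7.38×10⁵ V) = -2.94 J.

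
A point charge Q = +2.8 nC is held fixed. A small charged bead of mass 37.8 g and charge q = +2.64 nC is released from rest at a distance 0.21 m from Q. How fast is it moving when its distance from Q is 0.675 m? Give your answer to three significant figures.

Only the electrostatic force acts, so mechanical energy is conserved: ½mv² = U₁ − U₂ = kQq(1/r₁ − 1/r₂).
U₁ − U₂ = (8.99×10⁹ N·m²/C²)(2.80×10⁻⁹ C)(2.64×10⁻⁹ C)(1/0.210 − 1/0.675) = 2.18×10⁻⁷ J.
v = √(2·2.18×10⁻⁷/0.0378) = 3.40×10⁻³ m/s.

3.40×10⁻³ m/s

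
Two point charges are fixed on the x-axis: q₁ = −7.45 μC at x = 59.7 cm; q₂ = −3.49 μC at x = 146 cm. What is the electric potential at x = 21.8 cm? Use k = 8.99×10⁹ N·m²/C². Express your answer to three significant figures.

The total potential is the scalar sum of each charge's contribution, V = Σ kqᵢ/rᵢ.
Distances from the field point to each charge: r₁ = 0.379 m, r₂ = 1.24 m.
V = k[(-7.45×10⁻⁶)/(0.379) + (-3.49×10⁻⁶)/(1.24)] = -2.02×10⁵ V.

-2.02×10⁵ V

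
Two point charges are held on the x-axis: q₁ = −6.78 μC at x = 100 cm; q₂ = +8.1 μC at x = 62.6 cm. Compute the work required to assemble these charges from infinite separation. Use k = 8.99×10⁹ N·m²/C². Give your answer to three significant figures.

The work to assemble the configuration equals its total potential energy, U = Σ kqᵢqⱼ/rᵢⱼ over all pairs.
Pair separations: r₁₂ = 0.374 m.
U = (-1.32) = -1.32 J.

-1.32 J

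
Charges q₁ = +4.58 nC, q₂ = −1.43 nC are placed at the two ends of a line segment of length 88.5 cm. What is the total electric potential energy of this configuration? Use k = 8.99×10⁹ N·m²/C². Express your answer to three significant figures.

The work to assemble the configuration equals its total potential energy, U = Σ kqᵢqⱼ/rᵢⱼ over all pairs.
The separation is r = 0.885 m.
U = (-6.65×10⁻⁸) = -6.65×10⁻⁸ J.

-6.65×10⁻⁸ J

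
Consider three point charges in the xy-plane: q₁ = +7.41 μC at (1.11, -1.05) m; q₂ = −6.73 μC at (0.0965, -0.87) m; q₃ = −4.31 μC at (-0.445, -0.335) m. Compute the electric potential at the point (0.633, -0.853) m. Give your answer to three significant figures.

-1.60×10⁴ V

Electric potential is a scalar, so the contributions from each charge add algebraically: V = Σ kqᵢ/rᵢ.
Distances from the field point to each charge: r₁ = 0.516 m, r₂ = 0.537 m, r₃ = 1.20 m.
V = k[(7.41×10⁻⁶)/(0.516) + (-6.73×10⁻⁶)/(0.537) + (-4.31×10⁻⁶)/(1.20)] = -1.60×10⁴ V.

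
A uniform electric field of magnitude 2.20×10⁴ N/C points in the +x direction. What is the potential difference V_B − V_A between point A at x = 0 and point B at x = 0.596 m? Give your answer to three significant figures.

In a uniform field, potential decreases in the direction of E: V_B − V_A = −E·Δx.
V_B − V_A = −(2.20×10⁴ V/m)(0.596 m) = -1.31×10⁴ V.

-1.31×10⁴ V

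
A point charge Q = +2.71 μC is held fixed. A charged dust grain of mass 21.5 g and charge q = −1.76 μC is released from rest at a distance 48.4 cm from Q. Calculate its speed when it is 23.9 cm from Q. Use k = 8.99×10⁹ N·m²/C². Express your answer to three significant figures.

2.91 m/s

Only the electrostatic force acts, so mechanical energy is conserved: ½mv² = U₁ − U₂ = kQq(1/r₁ − 1/r₂).
U₁ − U₂ = (8.99×10⁹ N·m²/C²)(2.71×10⁻⁶ C)(-1.76×10⁻⁶ C)(1/0.484 − 1/0.239) = 0.0908 J.
v = √(2·0.0908/0.0215) = 2.91 m/s.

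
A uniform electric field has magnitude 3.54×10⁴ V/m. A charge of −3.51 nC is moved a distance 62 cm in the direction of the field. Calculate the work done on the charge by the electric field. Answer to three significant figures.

-7.70×10⁻⁵ J

The potential change for a displacement 62 cm in the direction of the field is ΔV = −Ed = -2.19×10⁴ V.
W_field = −qΔV = -7.70×10⁻⁵ J.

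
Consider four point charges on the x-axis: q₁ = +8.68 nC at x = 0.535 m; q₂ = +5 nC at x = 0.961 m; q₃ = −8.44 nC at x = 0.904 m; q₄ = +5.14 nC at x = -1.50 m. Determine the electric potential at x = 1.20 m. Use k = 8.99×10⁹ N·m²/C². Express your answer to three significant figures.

Electric potential is a scalar, so the contributions from each charge add algebraically: V = Σ kqᵢ/rᵢ.
Distances from the field point to each charge: r₁ = 0.665 m, r₂ = 0.239 m, r₃ = 0.296 m, r₄ = 2.70 m.
V = k[(8.68×10⁻⁹)/(0.665) + (5.00×10⁻⁹)/(0.239) + (-8.44×10⁻⁹)/(0.296) + (5.14×10⁻⁹)/(2.70)] = 66.2 V.

66.2 V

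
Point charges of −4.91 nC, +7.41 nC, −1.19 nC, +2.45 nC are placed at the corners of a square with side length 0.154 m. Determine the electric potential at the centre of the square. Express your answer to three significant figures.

310 V

The total potential is the scalar sum of each charge's contribution, V = Σ kqᵢ/rᵢ.
The distance from each corner to the centre is a√2/2 = 0.109 m.
V = k[(-4.91×10⁻⁹)/(0.109) + (7.41×10⁻⁹)/(0.109) + (-1.19×10⁻⁹)/(0.109) + (2.45×10⁻⁹)/(0.109)] = 310 V.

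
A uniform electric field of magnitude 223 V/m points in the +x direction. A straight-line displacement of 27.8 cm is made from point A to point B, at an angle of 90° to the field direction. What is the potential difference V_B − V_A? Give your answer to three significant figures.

Only the component of displacement along E changes the potential: ΔV = −E·d·cosθ.
ΔV = −(223 V/m)(0.278 m)cos90° = 0 V.

0 V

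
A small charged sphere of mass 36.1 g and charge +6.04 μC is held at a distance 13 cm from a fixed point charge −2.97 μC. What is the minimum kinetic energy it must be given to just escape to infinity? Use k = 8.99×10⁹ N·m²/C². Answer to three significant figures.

To just escape, total mechanical energy must reach zero at infinity: ½mv²_min + U = 0, so ½mv²_min = −U = |kQq|/r.
|U| = |kQq|/r = (8.99×10⁹ N·m²/C²)(2.97×10⁻⁶)(6.04×10⁻⁶)/(0.130) = 1.24 J.

1.24 J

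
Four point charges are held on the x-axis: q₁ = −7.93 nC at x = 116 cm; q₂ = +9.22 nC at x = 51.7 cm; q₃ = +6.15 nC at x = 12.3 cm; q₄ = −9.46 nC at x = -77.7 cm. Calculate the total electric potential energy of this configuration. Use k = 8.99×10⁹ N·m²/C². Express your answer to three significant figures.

The assembly work is the sum of pairwise potential energies, U = Σ_{i<j} kqᵢqⱼ/rᵢⱼ.
Pair separations: r₁₂ = 0.643 m, r₁₃ = 1.04 m, r₁₄ = 1.94 m, r₂₃ = 0.394 m, r₂₄ = 1.29 m, r₃₄ = 0.900 m.
Summing all 6 pair terms gives U = -9.90×10⁻⁷ J.

-9.90×10⁻⁷ J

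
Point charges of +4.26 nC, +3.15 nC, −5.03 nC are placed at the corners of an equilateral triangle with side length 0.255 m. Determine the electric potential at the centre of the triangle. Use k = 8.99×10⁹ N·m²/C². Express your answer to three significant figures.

The total potential is the scalar sum of each charge's contribution, V = Σ kqᵢ/rᵢ.
The distance from each vertex to the centroid is a/√3 = 0.147 m.
V = k[(4.26×10⁻⁹)/(0.147) + (3.15×10⁻⁹)/(0.147) + (-5.03×10⁻⁹)/(0.147)] = 145 V.

145 V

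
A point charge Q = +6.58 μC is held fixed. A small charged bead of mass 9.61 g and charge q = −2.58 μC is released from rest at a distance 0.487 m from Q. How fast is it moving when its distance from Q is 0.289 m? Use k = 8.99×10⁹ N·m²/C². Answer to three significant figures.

6.68 m/s

Only the electrostatic force acts, so mechanical energy is conserved: ½mv² = U₁ − U₂ = kQq(1/r₁ − 1/r₂).
U₁ − U₂ = (8.99×10⁹ N·m²/C²)(6.58×10⁻⁶ C)(-2.58×10⁻⁶ C)(1/0.487 − 1/0.289) = 0.215 J.
v = √(2·0.215/9.61×10⁻³) = 6.68 m/s.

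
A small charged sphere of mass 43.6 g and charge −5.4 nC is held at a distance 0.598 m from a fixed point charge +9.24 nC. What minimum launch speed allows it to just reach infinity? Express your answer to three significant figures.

5.87×10⁻³ m/s

To just escape, total mechanical energy must reach zero at infinity: ½mv²_min + U = 0, so ½mv²_min = −U = |kQq|/r.
|U| = |kQq|/r = (8.99×10⁹ N·m²/C²)(9.24×10⁻⁹)(5.40×10⁻⁹)/(0.598) = 7.50×10⁻⁷ J.
v_min = √(2|U|/m) = √(2·7.50×10⁻⁷/0.0436) = 5.87×10⁻³ m/s.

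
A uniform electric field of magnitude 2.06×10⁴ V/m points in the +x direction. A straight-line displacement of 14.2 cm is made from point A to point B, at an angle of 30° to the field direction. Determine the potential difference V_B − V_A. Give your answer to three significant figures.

Only the component of displacement along E changes the potential: ΔV = −E·d·cosθ.
ΔV = −(2.06×10⁴ V/m)(0.142 m)cos30° = -2530 V.

-2530 V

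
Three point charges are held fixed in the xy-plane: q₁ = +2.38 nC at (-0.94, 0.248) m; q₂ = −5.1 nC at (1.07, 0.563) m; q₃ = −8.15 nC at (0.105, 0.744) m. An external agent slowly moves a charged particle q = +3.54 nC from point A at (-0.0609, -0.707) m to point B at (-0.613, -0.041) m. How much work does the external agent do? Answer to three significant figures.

For quasistatic motion the external work equals the change in potential energy: W_ext = qΔV = q(V_B − V_A).
At A: distances to the source charges are 1.30 m, 1.70 m, 1.46 m; V_A = Σ kqᵢ/rᵢ = -60.6 V.
At B: distances to the source charges are 0.436 m, 1.79 m, 1.06 m; V_B = Σ kqᵢ/rᵢ = -45.5 V.
ΔV = V_B − V_A = 15.2 V.
W_ext = qΔV = (3.54×10⁻⁹ C)(15.2 V) = 5.37×10⁻⁸ J.

5.37×10⁻⁸ J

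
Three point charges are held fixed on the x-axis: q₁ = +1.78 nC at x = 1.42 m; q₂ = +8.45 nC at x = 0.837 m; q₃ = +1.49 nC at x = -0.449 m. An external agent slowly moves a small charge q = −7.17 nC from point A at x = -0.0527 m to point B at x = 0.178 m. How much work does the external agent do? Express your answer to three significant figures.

-1.40×10⁻⁷ J

For quasistatic motion the external work equals the change in potential energy: W_ext = qΔV = q(V_B − V_A).
At A: distances to the source charges are 1.47 m, 0.890 m, 0.396 m; V_A = Σ kqᵢ/rᵢ = 130 V.
At B: distances to the source charges are 1.24 m, 0.659 m, 0.627 m; V_B = Σ kqᵢ/rᵢ = 150 V.
ΔV = V_B − V_A = 19.5 V.
W_ext = qΔV = (-7.17×10⁻⁹ C)(19.5 V) = -1.40×10⁻⁷ J.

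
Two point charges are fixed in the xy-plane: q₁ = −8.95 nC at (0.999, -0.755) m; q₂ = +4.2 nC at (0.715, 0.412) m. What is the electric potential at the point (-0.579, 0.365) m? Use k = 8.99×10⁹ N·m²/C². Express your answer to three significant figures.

The total potential is the scalar sum of each charge's contribution, V = Σ kqᵢ/rᵢ.
Distances from the field point to each charge: r₁ = 1.94 m, r₂ = 1.29 m.
V = k[(-8.95×10⁻⁹)/(1.94) + (4.20×10⁻⁹)/(1.29)] = -12.4 V.

-12.4 V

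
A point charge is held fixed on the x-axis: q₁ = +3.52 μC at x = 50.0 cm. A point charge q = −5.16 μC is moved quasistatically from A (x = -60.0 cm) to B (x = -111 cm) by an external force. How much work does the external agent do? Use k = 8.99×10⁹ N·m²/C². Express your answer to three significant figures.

For quasistatic motion the external work equals the change in potential energy: W_ext = qΔV = q(V_B − V_A).
At A: distance to the source charge is 1.10 m; V_A = kq₁/r = 2.88×10⁴ V.
At B: distance to the source charge is 1.61 m; V_B = kq₁/r = 1.97×10⁴ V.
ΔV = V_B − V_A = -9110 V.
W_ext = qΔV = (-5.16×10⁻⁶ C)(-9110 V) = 0.0470 J.

0.0470 J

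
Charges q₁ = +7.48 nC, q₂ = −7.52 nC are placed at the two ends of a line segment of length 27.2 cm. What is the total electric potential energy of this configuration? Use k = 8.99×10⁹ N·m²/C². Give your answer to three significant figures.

-1.86×10⁻⁶ J

The assembly work is the sum of pairwise potential energies, U = Σ_{i<j} kqᵢqⱼ/rᵢⱼ.
The separation is r = 0.272 m.
U = (-1.86×10⁻⁶) = -1.86×10⁻⁶ J.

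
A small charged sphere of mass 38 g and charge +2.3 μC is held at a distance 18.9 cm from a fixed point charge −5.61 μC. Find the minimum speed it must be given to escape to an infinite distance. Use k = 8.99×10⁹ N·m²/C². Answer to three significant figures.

5.68 m/s

To just escape, total mechanical energy must reach zero at infinity: ½mv²_min + U = 0, so ½mv²_min = −U = |kQq|/r.
|U| = |kQq|/r = (8.99×10⁹ N·m²/C²)(5.61×10⁻⁶)(2.30×10⁻⁶)/(0.189) = 0.614 J.
v_min = √(2|U|/m) = √(2·0.614/0.0380) = 5.68 m/s.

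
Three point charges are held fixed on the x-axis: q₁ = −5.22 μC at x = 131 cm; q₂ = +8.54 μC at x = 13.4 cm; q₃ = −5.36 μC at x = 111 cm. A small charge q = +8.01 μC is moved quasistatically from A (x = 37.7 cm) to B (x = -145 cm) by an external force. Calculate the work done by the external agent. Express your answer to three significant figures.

For quasistatic motion the external work equals the change in potential energy: W_ext = qΔV = q(V_B − V_A).
At A: distances to the source charges are 0.933 m, 0.243 m, 0.733 m; V_A = Σ kqᵢ/rᵢ = 2.00×10⁵ V.
At B: distances to the source charges are 2.76 m, 1.58 m, 2.56 m; V_B = Σ kqᵢ/rᵢ = 1.26×10⁴ V.
ΔV = V_B − V_A = -1.87×10⁵ V.
W_ext = qΔV = (8.01×10⁻⁶ C)(-1.87×10⁵ V) = -1.50 J.

-1.50 J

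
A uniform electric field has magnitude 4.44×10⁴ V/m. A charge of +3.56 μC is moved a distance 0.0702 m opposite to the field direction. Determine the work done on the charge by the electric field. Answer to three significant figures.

The potential change for a displacement 0.0702 m opposite to the field direction is ΔV = +Ed = 3120 V.
W_field = −qΔV = -0.0111 J.

-0.0111 J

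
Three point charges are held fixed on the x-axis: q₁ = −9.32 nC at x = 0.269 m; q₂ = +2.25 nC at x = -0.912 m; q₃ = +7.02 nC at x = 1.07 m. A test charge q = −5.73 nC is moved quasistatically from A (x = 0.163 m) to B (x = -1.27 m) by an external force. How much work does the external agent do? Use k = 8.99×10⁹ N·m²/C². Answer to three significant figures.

-4.19×10⁻⁶ J

For quasistatic motion the external work equals the change in potential energy: W_ext = qΔV = q(V_B − V_A).
At A: distances to the source charges are 0.106 m, 1.07 m, 0.907 m; V_A = Σ kqᵢ/rᵢ = -702 V.
At B: distances to the source charges are 1.54 m, 0.358 m, 2.34 m; V_B = Σ kqᵢ/rᵢ = 29.0 V.
ΔV = V_B − V_A = 731 V.
W_ext = qΔV = (-5.73×10⁻⁹ C)(731 V) = -4.19×10⁻⁶ J.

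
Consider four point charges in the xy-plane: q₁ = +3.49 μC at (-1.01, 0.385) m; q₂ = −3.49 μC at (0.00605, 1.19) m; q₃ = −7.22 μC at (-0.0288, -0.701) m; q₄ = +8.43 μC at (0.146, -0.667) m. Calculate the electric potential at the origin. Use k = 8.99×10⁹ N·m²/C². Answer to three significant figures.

2.11×10⁴ V

Electric potential is a scalar, so the contributions from each charge add algebraically: V = Σ kqᵢ/rᵢ.
Distances from the field point to each charge: r₁ = 1.08 m, r₂ = 1.19 m, r₃ = 0.702 m, r₄ = 0.683 m.
V = k[(3.49×10⁻⁶)/(1.08) + (-3.49×10⁻⁶)/(1.19) + (-7.22×10⁻⁶)/(0.702) + (8.43×10⁻⁶)/(0.683)] = 2.11×10⁴ V.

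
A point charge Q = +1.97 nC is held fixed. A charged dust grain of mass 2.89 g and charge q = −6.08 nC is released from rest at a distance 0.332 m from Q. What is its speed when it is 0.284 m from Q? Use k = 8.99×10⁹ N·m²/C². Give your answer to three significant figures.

Only the electrostatic force acts, so mechanical energy is conserved: ½mv² = U₁ − U₂ = kQq(1/r₁ − 1/r₂).
U₁ − U₂ = (8.99×10⁹ N·m²/C²)(1.97×10⁻⁹ C)(-6.08×10⁻⁹ C)(1/0.332 − 1/0.284) = 5.48×10⁻⁸ J.
v = √(2·5.48×10⁻⁸/2.89×10⁻³) = 6.16×10⁻³ m/s.

6.16×10⁻³ m/s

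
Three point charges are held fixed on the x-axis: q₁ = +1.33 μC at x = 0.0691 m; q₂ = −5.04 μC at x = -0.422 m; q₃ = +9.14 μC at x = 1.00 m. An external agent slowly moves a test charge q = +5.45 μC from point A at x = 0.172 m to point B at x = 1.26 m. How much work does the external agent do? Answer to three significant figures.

0.872 J

For quasistatic motion the external work equals the change in potential energy: W_ext = qΔV = q(V_B − V_A).
At A: distances to the source charges are 0.103 m, 0.594 m, 0.828 m; V_A = Σ kqᵢ/rᵢ = 1.39×10⁵ V.
At B: distances to the source charges are 1.19 m, 1.68 m, 0.260 m; V_B = Σ kqᵢ/rᵢ = 2.99×10⁵ V.
ΔV = V_B − V_A = 1.60×10⁵ V.
W_ext = qΔV = (5.45×10⁻⁶ C)(1.60×10⁵ V) = 0.872 J.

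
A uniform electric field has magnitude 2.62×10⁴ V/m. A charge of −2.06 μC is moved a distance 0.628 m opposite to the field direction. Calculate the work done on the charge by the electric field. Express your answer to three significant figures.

The potential change for a displacement 0.628 m opposite to the field direction is ΔV = +Ed = 1.65×10⁴ V.
W_field = −qΔV = 0.0339 J.

0.0339 J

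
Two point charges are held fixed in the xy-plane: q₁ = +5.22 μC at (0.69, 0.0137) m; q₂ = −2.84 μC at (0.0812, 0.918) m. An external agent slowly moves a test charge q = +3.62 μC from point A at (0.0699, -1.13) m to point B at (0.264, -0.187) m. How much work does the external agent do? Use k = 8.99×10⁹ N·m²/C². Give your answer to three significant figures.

For quasistatic motion the external work equals the change in potential energy: W_ext = qΔV = q(V_B − V_A).
At A: distances to the source charges are 1.30 m, 2.05 m; V_A = Σ kqᵢ/rᵢ = 2.36×10⁴ V.
At B: distances to the source charges are 0.471 m, 1.12 m; V_B = Σ kqᵢ/rᵢ = 7.69×10⁴ V.
ΔV = V_B − V_A = 5.33×10⁴ V.
W_ext = qΔV = (3.62×10⁻⁶ C)(5.33×10⁴ V) = 0.193 J.

0.193 J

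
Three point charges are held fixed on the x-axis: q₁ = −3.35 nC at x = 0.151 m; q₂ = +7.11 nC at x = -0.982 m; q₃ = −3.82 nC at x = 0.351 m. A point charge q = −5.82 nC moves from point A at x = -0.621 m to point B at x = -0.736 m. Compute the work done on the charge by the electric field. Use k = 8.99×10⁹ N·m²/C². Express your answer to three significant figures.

The work done by the electric force is W_field = −ΔU = −q(V_B − V_A) = q(V_A − V_B).
At A: distances to the source charges are 0.772 m, 0.361 m, 0.972 m; V_A = Σ kqᵢ/rᵢ = 103 V.
At B: distances to the source charges are 0.887 m, 0.246 m, 1.09 m; V_B = Σ kqᵢ/rᵢ = 194 V.
ΔV = V_B − V_A = 91.6 V.
W_field = −qΔV = −(-5.82×10⁻⁹ C)(91.6 V) = 5.33×10⁻⁷ J.

5.33×10⁻⁷ J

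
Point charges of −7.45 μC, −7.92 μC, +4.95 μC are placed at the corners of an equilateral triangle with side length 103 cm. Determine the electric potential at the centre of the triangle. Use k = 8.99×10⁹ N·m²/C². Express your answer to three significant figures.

The total potential is the scalar sum of each charge's contribution, V = Σ kqᵢ/rᵢ.
The distance from each vertex to the centroid is a/√3 = 0.595 m.
V = k[(-7.45×10⁻⁶)/(0.595) + (-7.92×10⁻⁶)/(0.595) + (4.95×10⁻⁶)/(0.595)] = -1.58×10⁵ V.

-1.58×10⁵ V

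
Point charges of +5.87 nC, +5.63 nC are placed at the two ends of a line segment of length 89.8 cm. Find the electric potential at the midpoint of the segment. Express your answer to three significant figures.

230 V

Electric potential is a scalar, so the contributions from each charge add algebraically: V = Σ kqᵢ/rᵢ.
Each charge is 0.449 m from the midpoint.
V = k[(5.87×10⁻⁹)/(0.449) + (5.63×10⁻⁹)/(0.449)] = 230 V.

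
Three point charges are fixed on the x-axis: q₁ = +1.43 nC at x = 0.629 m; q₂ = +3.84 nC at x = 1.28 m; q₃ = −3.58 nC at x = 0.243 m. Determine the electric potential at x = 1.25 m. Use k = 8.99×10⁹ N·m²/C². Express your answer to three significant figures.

1140 V

Electric potential is a scalar, so the contributions from each charge add algebraically: V = Σ kqᵢ/rᵢ.
Distances from the field point to each charge: r₁ = 0.621 m, r₂ = 0.0300 m, r₃ = 1.01 m.
V = k[(1.43×10⁻⁹)/(0.621) + (3.84×10⁻⁹)/(0.0300) + (-3.58×10⁻⁹)/(1.01)] = 1140 V.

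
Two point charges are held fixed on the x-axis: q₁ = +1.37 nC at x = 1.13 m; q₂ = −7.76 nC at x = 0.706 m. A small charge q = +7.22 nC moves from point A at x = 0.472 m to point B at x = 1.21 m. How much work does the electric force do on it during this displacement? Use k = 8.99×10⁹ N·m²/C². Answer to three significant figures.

The work done by the electric force is W_field = −ΔU = −q(V_B − V_A) = q(V_A − V_B).
At A: distances to the source charges are 0.658 m, 0.234 m; V_A = Σ kqᵢ/rᵢ = -279 V.
At B: distances to the source charges are 0.0800 m, 0.504 m; V_B = Σ kqᵢ/rᵢ = 15.5 V.
ΔV = V_B − V_A = 295 V.
W_field = −qΔV = −(7.22×10⁻⁹ C)(295 V) = -2.13×10⁻⁶ J.

-2.13×10⁻⁶ J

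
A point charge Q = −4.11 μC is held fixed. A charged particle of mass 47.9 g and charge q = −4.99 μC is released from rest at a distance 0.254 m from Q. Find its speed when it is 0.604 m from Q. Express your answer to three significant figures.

4.19 m/s

Only the electrostatic force acts, so mechanical energy is conserved: ½mv² = U₁ − U₂ = kQq(1/r₁ − 1/r₂).
U₁ − U₂ = (8.99×10⁹ N·m²/C²)(-4.11×10⁻⁶ C)(-4.99×10⁻⁶ C)(1/0.254 − 1/0.604) = 0.421 J.
v = √(2·0.421/0.0479) = 4.19 m/s.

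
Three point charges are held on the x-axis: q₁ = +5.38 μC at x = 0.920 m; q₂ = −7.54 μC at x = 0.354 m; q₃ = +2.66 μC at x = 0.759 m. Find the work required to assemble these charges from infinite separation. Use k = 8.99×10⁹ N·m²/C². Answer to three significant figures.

The assembly work is the sum of pairwise potential energies, U = Σ_{i<j} kqᵢqⱼ/rᵢⱼ.
Pair separations: r₁₂ = 0.566 m, r₁₃ = 0.161 m, r₂₃ = 0.405 m.
U = (-0.644) + (0.799) + (-0.445) = -0.290 J.

-0.290 J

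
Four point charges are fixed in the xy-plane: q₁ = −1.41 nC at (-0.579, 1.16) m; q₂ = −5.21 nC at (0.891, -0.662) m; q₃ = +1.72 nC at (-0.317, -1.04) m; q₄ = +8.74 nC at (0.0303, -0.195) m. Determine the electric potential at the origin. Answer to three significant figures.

The total potential is the scalar sum of each charge's contribution, V = Σ kqᵢ/rᵢ.
Distances from the field point to each charge: r₁ = 1.30 m, r₂ = 1.11 m, r₃ = 1.09 m, r₄ = 0.197 m.
V = k[(-1.41×10⁻⁹)/(1.30) + (-5.21×10⁻⁹)/(1.11) + (1.72×10⁻⁹)/(1.09) + (8.74×10⁻⁹)/(0.197)] = 360 V.

360 V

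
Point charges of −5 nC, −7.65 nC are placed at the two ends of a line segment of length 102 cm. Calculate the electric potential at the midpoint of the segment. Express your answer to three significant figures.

The total potential is the scalar sum of each charge's contribution, V = Σ kqᵢ/rᵢ.
Each charge is 0.510 m from the midpoint.
V = k[(-5.00×10⁻⁹)/(0.510) + (-7.65×10⁻⁹)/(0.510)] = -223 V.

-223 V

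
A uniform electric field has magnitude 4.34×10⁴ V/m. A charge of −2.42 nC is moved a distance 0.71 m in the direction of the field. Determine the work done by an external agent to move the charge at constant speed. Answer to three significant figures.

7.46×10⁻⁵ J

The potential change for a displacement 0.71 m in the direction of the field is ΔV = −Ed = -3.08×10⁴ V.
W_ext = qΔV = 7.46×10⁻⁵ J.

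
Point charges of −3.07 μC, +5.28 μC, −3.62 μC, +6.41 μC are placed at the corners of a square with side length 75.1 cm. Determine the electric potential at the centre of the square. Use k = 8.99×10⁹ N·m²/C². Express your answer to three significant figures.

The total potential is the scalar sum of each charge's contribution, V = Σ kqᵢ/rᵢ.
The distance from each corner to the centre is a√2/2 = 0.531 m.
V = k[(-3.07×10⁻⁶)/(0.531) + (5.28×10⁻⁶)/(0.531) + (-3.62×10⁻⁶)/(0.531) + (6.41×10⁻⁶)/(0.531)] = 8.46×10⁴ V.

8.46×10⁴ V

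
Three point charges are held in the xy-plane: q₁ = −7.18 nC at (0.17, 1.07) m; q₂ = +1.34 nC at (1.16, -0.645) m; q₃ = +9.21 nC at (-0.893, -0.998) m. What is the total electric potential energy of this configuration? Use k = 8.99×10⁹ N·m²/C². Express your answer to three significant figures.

-2.46×10⁻⁷ J

The assembly work is the sum of pairwise potential energies, U = Σ_{i<j} kqᵢqⱼ/rᵢⱼ.
Pair separations: r₁₂ = 1.98 m, r₁₃ = 2.33 m, r₂₃ = 2.08 m.
U = (-4.37×10⁻⁸) + (-2.56×10⁻⁷) + (5.33×10⁻⁸) = -2.46×10⁻⁷ J.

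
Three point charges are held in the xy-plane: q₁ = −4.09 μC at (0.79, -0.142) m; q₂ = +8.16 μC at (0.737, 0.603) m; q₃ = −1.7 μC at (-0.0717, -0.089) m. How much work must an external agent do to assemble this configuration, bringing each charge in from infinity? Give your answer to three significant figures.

-0.446 J

The work to assemble the configuration equals its total potential energy, U = Σ kqᵢqⱼ/rᵢⱼ over all pairs.
Pair separations: r₁₂ = 0.747 m, r₁₃ = 0.863 m, r₂₃ = 1.06 m.
U = (-0.402) + (0.0724) + (-0.117) = -0.446 J.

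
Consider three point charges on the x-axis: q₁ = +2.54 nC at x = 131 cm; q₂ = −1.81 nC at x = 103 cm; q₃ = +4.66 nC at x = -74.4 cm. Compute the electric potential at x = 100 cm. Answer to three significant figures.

-445 V

Electric potential is a scalar, so the contributions from each charge add algebraically: V = Σ kqᵢ/rᵢ.
Distances from the field point to each charge: r₁ = 0.310 m, r₂ = 0.0300 m, r₃ = 1.74 m.
V = k[(2.54×10⁻⁹)/(0.310) + (-1.81×10⁻⁹)/(0.0300) + (4.66×10⁻⁹)/(1.74)] = -445 V.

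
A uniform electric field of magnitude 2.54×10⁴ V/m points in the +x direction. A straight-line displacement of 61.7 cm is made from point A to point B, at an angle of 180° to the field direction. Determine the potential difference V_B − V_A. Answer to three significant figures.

Only the component of displacement along E changes the potential: ΔV = −E·d·cosθ.
ΔV = −(2.54×10⁴ V/m)(0.617 m)cos180° = 1.57×10⁴ V.

1.57×10⁴ V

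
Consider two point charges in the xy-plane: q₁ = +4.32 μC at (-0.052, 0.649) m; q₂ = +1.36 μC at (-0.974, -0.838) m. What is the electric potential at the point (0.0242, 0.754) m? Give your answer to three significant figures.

Electric potential is a scalar, so the contributions from each charge add algebraically: V = Σ kqᵢ/rᵢ.
Distances from the field point to each charge: r₁ = 0.130 m, r₂ = 1.88 m.
V = k[(4.32×10⁻⁶)/(0.130) + (1.36×10⁻⁶)/(1.88)] = 3.06×10⁵ V.

3.06×10⁵ V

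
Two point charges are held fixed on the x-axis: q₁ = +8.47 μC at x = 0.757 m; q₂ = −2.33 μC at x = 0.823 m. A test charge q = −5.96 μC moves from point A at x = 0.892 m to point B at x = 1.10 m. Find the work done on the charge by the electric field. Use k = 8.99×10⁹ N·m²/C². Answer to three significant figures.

The work done by the electric force is W_field = −ΔU = −q(V_B − V_A) = q(V_A − V_B).
At A: distances to the source charges are 0.135 m, 0.0690 m; V_A = Σ kqᵢ/rᵢ = 2.60×10⁵ V.
At B: distances to the source charges are 0.343 m, 0.277 m; V_B = Σ kqᵢ/rᵢ = 1.46×10⁵ V.
ΔV = V_B − V_A = -1.14×10⁵ V.
W_field = −qΔV = −(-5.96×10⁻⁶ C)(-1.14×10⁵ V) = -0.680 J.

-0.680 J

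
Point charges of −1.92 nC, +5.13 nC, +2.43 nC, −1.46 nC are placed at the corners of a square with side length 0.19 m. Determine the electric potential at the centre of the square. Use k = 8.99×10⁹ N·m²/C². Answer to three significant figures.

Electric potential is a scalar, so the contributions from each charge add algebraically: V = Σ kqᵢ/rᵢ.
The distance from each corner to the centre is a√2/2 = 0.134 m.
V = k[(-1.92×10⁻⁹)/(0.134) + (5.13×10⁻⁹)/(0.134) + (2.43×10⁻⁹)/(0.134) + (-1.46×10⁻⁹)/(0.134)] = 280 V.

280 V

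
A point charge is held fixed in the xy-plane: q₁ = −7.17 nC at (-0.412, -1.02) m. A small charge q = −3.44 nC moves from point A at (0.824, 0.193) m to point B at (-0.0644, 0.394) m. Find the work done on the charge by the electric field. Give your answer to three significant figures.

The work done by the electric force is W_field = −ΔU = −q(V_B − V_A) = q(V_A − V_B).
At A: distance to the source charge is 1.73 m; V_A = kq₁/r = -37.2 V.
At B: distance to the source charge is 1.46 m; V_B = kq₁/r = -44.3 V.
ΔV = V_B − V_A = -7.05 V.
W_field = −qΔV = −(-3.44×10⁻⁹ C)(-7.05 V) = -2.42×10⁻⁸ J.

-2.42×10⁻⁸ J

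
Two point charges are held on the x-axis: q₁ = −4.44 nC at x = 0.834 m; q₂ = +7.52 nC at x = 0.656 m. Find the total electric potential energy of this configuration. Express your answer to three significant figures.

-1.69×10⁻⁶ J

The work to assemble the configuration equals its total potential energy, U = Σ kqᵢqⱼ/rᵢⱼ over all pairs.
Pair separations: r₁₂ = 0.178 m.
U = (-1.69×10⁻⁶) = -1.69×10⁻⁶ J.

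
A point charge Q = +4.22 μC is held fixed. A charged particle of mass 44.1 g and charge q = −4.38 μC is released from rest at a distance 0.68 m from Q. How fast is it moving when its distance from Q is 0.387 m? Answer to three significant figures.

Only the electrostatic force acts, so mechanical energy is conserved: ½mv² = U₁ − U₂ = kQq(1/r₁ − 1/r₂).
U₁ − U₂ = (8.99×10⁹ N·m²/C²)(4.22×10⁻⁶ C)(-4.38×10⁻⁶ C)(1/0.680 − 1/0.387) = 0.185 J.
v = √(2·0.185/0.0441) = 2.90 m/s.

2.90 m/s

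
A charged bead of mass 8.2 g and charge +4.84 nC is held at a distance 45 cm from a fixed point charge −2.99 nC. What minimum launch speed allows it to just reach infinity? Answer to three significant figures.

To just escape, total mechanical energy must reach zero at infinity: ½mv²_min + U = 0, so ½mv²_min = −U = |kQq|/r.
|U| = |kQq|/r = (8.99×10⁹ N·m²/C²)(2.99×10⁻⁹)(4.84×10⁻⁹)/(0.450) = 2.89×10⁻⁷ J.
v_min = √(2|U|/m) = √(2·2.89×10⁻⁷/8.20×10⁻³) = 8.40×10⁻³ m/s.

8.40×10⁻³ m/s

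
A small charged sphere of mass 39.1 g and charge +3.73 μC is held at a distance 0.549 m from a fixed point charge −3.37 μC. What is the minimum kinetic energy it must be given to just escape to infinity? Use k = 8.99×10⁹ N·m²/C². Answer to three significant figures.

To just escape, total mechanical energy must reach zero at infinity: ½mv²_min + U = 0, so ½mv²_min = −U = |kQq|/r.
|U| = |kQq|/r = (8.99×10⁹ N·m²/C²)(3.37×10⁻⁶)(3.73×10⁻⁶)/(0.549) = 0.206 J.

0.206 J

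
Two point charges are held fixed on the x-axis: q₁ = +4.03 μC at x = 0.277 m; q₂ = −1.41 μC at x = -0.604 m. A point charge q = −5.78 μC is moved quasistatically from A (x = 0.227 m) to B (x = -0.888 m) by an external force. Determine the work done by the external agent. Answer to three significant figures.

For quasistatic motion the external work equals the change in potential energy: W_ext = qΔV = q(V_B − V_A).
At A: distances to the source charges are 0.0500 m, 0.831 m; V_A = Σ kqᵢ/rᵢ = 7.09×10⁵ V.
At B: distances to the source charges are 1.17 m, 0.284 m; V_B = Σ kqᵢ/rᵢ = -1.35×10⁴ V.
ΔV = V_B − V_A = -7.23×10⁵ V.
W_ext = qΔV = (-5.78×10⁻⁶ C)(-7.23×10⁵ V) = 4.18 J.

4.18 J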